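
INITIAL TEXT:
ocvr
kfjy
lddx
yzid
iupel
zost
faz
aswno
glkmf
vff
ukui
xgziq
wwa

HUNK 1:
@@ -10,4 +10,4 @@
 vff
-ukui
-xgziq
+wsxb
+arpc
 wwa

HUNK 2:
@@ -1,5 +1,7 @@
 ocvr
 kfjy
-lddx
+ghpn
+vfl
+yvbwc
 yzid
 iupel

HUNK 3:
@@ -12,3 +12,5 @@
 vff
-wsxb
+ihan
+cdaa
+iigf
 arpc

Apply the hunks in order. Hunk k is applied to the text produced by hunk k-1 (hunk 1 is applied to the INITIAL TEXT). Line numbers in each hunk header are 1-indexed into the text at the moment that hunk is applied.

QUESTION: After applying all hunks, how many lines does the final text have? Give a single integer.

Hunk 1: at line 10 remove [ukui,xgziq] add [wsxb,arpc] -> 13 lines: ocvr kfjy lddx yzid iupel zost faz aswno glkmf vff wsxb arpc wwa
Hunk 2: at line 1 remove [lddx] add [ghpn,vfl,yvbwc] -> 15 lines: ocvr kfjy ghpn vfl yvbwc yzid iupel zost faz aswno glkmf vff wsxb arpc wwa
Hunk 3: at line 12 remove [wsxb] add [ihan,cdaa,iigf] -> 17 lines: ocvr kfjy ghpn vfl yvbwc yzid iupel zost faz aswno glkmf vff ihan cdaa iigf arpc wwa
Final line count: 17

Answer: 17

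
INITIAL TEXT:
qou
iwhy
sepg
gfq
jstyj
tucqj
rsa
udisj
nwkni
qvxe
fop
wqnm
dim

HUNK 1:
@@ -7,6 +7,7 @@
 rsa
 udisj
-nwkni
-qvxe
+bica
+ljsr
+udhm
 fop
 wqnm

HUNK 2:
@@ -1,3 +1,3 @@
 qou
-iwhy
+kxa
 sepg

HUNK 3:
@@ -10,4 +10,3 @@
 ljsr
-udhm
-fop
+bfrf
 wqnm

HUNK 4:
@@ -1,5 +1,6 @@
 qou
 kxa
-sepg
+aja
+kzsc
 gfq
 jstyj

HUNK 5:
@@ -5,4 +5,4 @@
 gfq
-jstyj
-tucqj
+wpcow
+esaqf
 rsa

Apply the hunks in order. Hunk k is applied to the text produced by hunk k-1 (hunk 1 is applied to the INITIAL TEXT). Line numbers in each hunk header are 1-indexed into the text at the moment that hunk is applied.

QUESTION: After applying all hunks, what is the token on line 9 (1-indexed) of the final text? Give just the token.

Hunk 1: at line 7 remove [nwkni,qvxe] add [bica,ljsr,udhm] -> 14 lines: qou iwhy sepg gfq jstyj tucqj rsa udisj bica ljsr udhm fop wqnm dim
Hunk 2: at line 1 remove [iwhy] add [kxa] -> 14 lines: qou kxa sepg gfq jstyj tucqj rsa udisj bica ljsr udhm fop wqnm dim
Hunk 3: at line 10 remove [udhm,fop] add [bfrf] -> 13 lines: qou kxa sepg gfq jstyj tucqj rsa udisj bica ljsr bfrf wqnm dim
Hunk 4: at line 1 remove [sepg] add [aja,kzsc] -> 14 lines: qou kxa aja kzsc gfq jstyj tucqj rsa udisj bica ljsr bfrf wqnm dim
Hunk 5: at line 5 remove [jstyj,tucqj] add [wpcow,esaqf] -> 14 lines: qou kxa aja kzsc gfq wpcow esaqf rsa udisj bica ljsr bfrf wqnm dim
Final line 9: udisj

Answer: udisj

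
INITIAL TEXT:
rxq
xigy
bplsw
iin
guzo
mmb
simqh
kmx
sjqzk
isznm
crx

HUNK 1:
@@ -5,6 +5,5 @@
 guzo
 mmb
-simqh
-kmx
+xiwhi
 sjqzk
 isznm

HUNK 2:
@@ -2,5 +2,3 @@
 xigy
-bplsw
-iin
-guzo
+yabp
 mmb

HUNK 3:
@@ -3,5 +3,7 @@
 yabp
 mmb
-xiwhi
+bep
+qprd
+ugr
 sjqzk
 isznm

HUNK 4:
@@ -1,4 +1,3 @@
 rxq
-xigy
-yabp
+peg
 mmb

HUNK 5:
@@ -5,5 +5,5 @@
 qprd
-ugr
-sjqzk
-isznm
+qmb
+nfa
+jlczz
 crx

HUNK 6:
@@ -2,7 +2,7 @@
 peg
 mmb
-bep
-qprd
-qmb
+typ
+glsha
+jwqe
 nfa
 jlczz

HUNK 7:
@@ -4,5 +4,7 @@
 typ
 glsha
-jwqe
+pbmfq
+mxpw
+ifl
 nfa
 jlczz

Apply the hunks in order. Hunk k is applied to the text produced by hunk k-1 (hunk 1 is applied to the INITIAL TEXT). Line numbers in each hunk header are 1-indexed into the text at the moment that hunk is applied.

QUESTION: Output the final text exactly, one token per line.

Hunk 1: at line 5 remove [simqh,kmx] add [xiwhi] -> 10 lines: rxq xigy bplsw iin guzo mmb xiwhi sjqzk isznm crx
Hunk 2: at line 2 remove [bplsw,iin,guzo] add [yabp] -> 8 lines: rxq xigy yabp mmb xiwhi sjqzk isznm crx
Hunk 3: at line 3 remove [xiwhi] add [bep,qprd,ugr] -> 10 lines: rxq xigy yabp mmb bep qprd ugr sjqzk isznm crx
Hunk 4: at line 1 remove [xigy,yabp] add [peg] -> 9 lines: rxq peg mmb bep qprd ugr sjqzk isznm crx
Hunk 5: at line 5 remove [ugr,sjqzk,isznm] add [qmb,nfa,jlczz] -> 9 lines: rxq peg mmb bep qprd qmb nfa jlczz crx
Hunk 6: at line 2 remove [bep,qprd,qmb] add [typ,glsha,jwqe] -> 9 lines: rxq peg mmb typ glsha jwqe nfa jlczz crx
Hunk 7: at line 4 remove [jwqe] add [pbmfq,mxpw,ifl] -> 11 lines: rxq peg mmb typ glsha pbmfq mxpw ifl nfa jlczz crx

Answer: rxq
peg
mmb
typ
glsha
pbmfq
mxpw
ifl
nfa
jlczz
crx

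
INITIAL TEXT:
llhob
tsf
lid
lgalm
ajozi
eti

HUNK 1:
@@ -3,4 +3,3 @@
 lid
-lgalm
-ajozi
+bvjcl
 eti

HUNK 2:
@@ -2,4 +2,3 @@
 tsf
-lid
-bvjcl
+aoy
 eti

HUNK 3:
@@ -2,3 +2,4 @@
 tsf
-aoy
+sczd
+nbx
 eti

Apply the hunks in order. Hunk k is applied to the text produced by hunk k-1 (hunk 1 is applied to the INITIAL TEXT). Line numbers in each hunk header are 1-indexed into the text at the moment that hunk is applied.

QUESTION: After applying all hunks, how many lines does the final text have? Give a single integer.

Answer: 5

Derivation:
Hunk 1: at line 3 remove [lgalm,ajozi] add [bvjcl] -> 5 lines: llhob tsf lid bvjcl eti
Hunk 2: at line 2 remove [lid,bvjcl] add [aoy] -> 4 lines: llhob tsf aoy eti
Hunk 3: at line 2 remove [aoy] add [sczd,nbx] -> 5 lines: llhob tsf sczd nbx eti
Final line count: 5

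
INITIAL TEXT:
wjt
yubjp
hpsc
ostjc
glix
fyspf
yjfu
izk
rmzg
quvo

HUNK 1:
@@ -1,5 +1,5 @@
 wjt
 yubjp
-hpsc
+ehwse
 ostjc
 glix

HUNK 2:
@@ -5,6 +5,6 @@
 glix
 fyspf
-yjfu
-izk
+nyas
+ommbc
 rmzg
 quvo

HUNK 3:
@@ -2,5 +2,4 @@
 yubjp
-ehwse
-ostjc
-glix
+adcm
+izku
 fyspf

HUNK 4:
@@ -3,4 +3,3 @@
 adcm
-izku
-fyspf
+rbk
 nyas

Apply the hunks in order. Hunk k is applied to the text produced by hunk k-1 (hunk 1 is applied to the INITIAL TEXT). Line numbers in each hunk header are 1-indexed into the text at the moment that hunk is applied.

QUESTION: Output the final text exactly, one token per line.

Answer: wjt
yubjp
adcm
rbk
nyas
ommbc
rmzg
quvo

Derivation:
Hunk 1: at line 1 remove [hpsc] add [ehwse] -> 10 lines: wjt yubjp ehwse ostjc glix fyspf yjfu izk rmzg quvo
Hunk 2: at line 5 remove [yjfu,izk] add [nyas,ommbc] -> 10 lines: wjt yubjp ehwse ostjc glix fyspf nyas ommbc rmzg quvo
Hunk 3: at line 2 remove [ehwse,ostjc,glix] add [adcm,izku] -> 9 lines: wjt yubjp adcm izku fyspf nyas ommbc rmzg quvo
Hunk 4: at line 3 remove [izku,fyspf] add [rbk] -> 8 lines: wjt yubjp adcm rbk nyas ommbc rmzg quvo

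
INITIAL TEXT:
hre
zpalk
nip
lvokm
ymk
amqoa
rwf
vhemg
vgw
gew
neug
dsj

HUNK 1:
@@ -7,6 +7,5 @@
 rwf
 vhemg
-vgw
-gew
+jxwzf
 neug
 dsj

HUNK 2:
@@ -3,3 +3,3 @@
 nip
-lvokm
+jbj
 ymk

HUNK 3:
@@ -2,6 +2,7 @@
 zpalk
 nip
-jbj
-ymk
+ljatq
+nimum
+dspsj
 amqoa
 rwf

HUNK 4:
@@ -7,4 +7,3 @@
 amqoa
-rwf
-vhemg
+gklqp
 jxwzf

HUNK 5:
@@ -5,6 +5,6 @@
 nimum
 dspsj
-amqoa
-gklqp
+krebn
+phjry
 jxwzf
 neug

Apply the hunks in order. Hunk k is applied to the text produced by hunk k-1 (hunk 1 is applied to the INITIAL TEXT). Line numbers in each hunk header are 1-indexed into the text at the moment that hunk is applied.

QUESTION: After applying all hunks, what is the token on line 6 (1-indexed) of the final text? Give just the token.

Hunk 1: at line 7 remove [vgw,gew] add [jxwzf] -> 11 lines: hre zpalk nip lvokm ymk amqoa rwf vhemg jxwzf neug dsj
Hunk 2: at line 3 remove [lvokm] add [jbj] -> 11 lines: hre zpalk nip jbj ymk amqoa rwf vhemg jxwzf neug dsj
Hunk 3: at line 2 remove [jbj,ymk] add [ljatq,nimum,dspsj] -> 12 lines: hre zpalk nip ljatq nimum dspsj amqoa rwf vhemg jxwzf neug dsj
Hunk 4: at line 7 remove [rwf,vhemg] add [gklqp] -> 11 lines: hre zpalk nip ljatq nimum dspsj amqoa gklqp jxwzf neug dsj
Hunk 5: at line 5 remove [amqoa,gklqp] add [krebn,phjry] -> 11 lines: hre zpalk nip ljatq nimum dspsj krebn phjry jxwzf neug dsj
Final line 6: dspsj

Answer: dspsj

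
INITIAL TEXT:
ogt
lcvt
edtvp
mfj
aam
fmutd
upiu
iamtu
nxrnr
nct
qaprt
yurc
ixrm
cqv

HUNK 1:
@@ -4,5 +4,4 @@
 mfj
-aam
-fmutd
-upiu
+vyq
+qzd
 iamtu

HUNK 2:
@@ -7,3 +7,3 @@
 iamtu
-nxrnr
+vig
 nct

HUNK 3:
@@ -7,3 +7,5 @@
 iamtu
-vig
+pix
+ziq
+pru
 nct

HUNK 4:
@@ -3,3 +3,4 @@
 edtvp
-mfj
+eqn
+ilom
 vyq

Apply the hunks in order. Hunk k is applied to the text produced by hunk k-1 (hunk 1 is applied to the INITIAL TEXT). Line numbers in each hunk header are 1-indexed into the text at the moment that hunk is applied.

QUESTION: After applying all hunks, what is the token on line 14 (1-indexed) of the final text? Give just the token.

Answer: yurc

Derivation:
Hunk 1: at line 4 remove [aam,fmutd,upiu] add [vyq,qzd] -> 13 lines: ogt lcvt edtvp mfj vyq qzd iamtu nxrnr nct qaprt yurc ixrm cqv
Hunk 2: at line 7 remove [nxrnr] add [vig] -> 13 lines: ogt lcvt edtvp mfj vyq qzd iamtu vig nct qaprt yurc ixrm cqv
Hunk 3: at line 7 remove [vig] add [pix,ziq,pru] -> 15 lines: ogt lcvt edtvp mfj vyq qzd iamtu pix ziq pru nct qaprt yurc ixrm cqv
Hunk 4: at line 3 remove [mfj] add [eqn,ilom] -> 16 lines: ogt lcvt edtvp eqn ilom vyq qzd iamtu pix ziq pru nct qaprt yurc ixrm cqv
Final line 14: yurc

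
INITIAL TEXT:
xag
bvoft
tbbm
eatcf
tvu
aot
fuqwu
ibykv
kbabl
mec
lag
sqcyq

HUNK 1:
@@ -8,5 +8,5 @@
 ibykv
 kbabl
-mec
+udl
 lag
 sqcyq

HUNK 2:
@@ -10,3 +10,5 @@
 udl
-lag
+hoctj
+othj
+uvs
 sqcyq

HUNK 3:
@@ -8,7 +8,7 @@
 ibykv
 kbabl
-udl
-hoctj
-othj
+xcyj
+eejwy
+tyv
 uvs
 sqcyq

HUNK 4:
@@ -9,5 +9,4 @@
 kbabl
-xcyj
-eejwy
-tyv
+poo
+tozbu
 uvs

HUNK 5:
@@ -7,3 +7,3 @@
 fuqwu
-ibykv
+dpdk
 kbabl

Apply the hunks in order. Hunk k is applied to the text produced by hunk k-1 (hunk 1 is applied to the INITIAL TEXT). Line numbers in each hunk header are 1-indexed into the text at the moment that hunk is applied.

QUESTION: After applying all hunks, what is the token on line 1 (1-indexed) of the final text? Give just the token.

Answer: xag

Derivation:
Hunk 1: at line 8 remove [mec] add [udl] -> 12 lines: xag bvoft tbbm eatcf tvu aot fuqwu ibykv kbabl udl lag sqcyq
Hunk 2: at line 10 remove [lag] add [hoctj,othj,uvs] -> 14 lines: xag bvoft tbbm eatcf tvu aot fuqwu ibykv kbabl udl hoctj othj uvs sqcyq
Hunk 3: at line 8 remove [udl,hoctj,othj] add [xcyj,eejwy,tyv] -> 14 lines: xag bvoft tbbm eatcf tvu aot fuqwu ibykv kbabl xcyj eejwy tyv uvs sqcyq
Hunk 4: at line 9 remove [xcyj,eejwy,tyv] add [poo,tozbu] -> 13 lines: xag bvoft tbbm eatcf tvu aot fuqwu ibykv kbabl poo tozbu uvs sqcyq
Hunk 5: at line 7 remove [ibykv] add [dpdk] -> 13 lines: xag bvoft tbbm eatcf tvu aot fuqwu dpdk kbabl poo tozbu uvs sqcyq
Final line 1: xag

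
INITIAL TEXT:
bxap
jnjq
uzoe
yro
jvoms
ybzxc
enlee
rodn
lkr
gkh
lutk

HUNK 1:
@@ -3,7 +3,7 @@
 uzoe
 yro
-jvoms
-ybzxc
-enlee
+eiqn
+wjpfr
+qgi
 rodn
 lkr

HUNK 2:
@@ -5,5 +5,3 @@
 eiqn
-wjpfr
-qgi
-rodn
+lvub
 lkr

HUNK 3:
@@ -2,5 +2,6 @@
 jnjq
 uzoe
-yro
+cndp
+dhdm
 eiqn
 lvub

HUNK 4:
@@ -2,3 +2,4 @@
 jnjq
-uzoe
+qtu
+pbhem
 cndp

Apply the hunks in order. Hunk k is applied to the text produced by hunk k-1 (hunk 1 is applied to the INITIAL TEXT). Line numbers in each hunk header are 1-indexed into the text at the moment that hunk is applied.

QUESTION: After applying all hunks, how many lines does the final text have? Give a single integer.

Hunk 1: at line 3 remove [jvoms,ybzxc,enlee] add [eiqn,wjpfr,qgi] -> 11 lines: bxap jnjq uzoe yro eiqn wjpfr qgi rodn lkr gkh lutk
Hunk 2: at line 5 remove [wjpfr,qgi,rodn] add [lvub] -> 9 lines: bxap jnjq uzoe yro eiqn lvub lkr gkh lutk
Hunk 3: at line 2 remove [yro] add [cndp,dhdm] -> 10 lines: bxap jnjq uzoe cndp dhdm eiqn lvub lkr gkh lutk
Hunk 4: at line 2 remove [uzoe] add [qtu,pbhem] -> 11 lines: bxap jnjq qtu pbhem cndp dhdm eiqn lvub lkr gkh lutk
Final line count: 11

Answer: 11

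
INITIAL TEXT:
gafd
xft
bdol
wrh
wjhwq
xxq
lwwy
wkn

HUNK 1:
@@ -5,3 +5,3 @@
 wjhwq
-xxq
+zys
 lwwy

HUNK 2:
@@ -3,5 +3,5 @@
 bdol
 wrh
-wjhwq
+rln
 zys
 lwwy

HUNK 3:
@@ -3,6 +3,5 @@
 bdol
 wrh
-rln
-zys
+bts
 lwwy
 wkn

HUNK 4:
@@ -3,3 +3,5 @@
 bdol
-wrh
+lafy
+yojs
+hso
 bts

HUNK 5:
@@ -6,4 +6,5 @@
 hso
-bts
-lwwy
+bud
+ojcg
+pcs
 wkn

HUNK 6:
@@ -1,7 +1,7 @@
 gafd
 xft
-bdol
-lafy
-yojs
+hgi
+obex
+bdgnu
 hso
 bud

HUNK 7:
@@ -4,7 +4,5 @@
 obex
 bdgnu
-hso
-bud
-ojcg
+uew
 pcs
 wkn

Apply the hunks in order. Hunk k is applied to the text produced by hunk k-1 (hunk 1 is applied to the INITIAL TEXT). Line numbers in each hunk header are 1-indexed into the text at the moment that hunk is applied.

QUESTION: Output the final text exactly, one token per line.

Hunk 1: at line 5 remove [xxq] add [zys] -> 8 lines: gafd xft bdol wrh wjhwq zys lwwy wkn
Hunk 2: at line 3 remove [wjhwq] add [rln] -> 8 lines: gafd xft bdol wrh rln zys lwwy wkn
Hunk 3: at line 3 remove [rln,zys] add [bts] -> 7 lines: gafd xft bdol wrh bts lwwy wkn
Hunk 4: at line 3 remove [wrh] add [lafy,yojs,hso] -> 9 lines: gafd xft bdol lafy yojs hso bts lwwy wkn
Hunk 5: at line 6 remove [bts,lwwy] add [bud,ojcg,pcs] -> 10 lines: gafd xft bdol lafy yojs hso bud ojcg pcs wkn
Hunk 6: at line 1 remove [bdol,lafy,yojs] add [hgi,obex,bdgnu] -> 10 lines: gafd xft hgi obex bdgnu hso bud ojcg pcs wkn
Hunk 7: at line 4 remove [hso,bud,ojcg] add [uew] -> 8 lines: gafd xft hgi obex bdgnu uew pcs wkn

Answer: gafd
xft
hgi
obex
bdgnu
uew
pcs
wkn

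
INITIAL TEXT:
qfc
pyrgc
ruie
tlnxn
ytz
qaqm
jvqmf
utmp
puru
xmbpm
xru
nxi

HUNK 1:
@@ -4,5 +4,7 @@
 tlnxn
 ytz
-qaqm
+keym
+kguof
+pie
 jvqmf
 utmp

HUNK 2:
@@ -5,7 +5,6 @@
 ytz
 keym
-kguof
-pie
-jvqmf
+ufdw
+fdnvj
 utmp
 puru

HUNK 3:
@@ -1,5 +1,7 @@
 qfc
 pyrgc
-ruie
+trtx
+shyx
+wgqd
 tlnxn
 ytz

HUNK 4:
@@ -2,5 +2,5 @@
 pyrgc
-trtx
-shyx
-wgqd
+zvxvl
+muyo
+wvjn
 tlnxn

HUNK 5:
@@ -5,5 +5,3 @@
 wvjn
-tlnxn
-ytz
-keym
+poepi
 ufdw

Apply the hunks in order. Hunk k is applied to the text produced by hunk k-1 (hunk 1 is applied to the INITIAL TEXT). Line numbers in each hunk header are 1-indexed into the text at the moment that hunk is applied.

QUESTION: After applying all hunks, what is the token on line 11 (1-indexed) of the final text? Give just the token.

Answer: xmbpm

Derivation:
Hunk 1: at line 4 remove [qaqm] add [keym,kguof,pie] -> 14 lines: qfc pyrgc ruie tlnxn ytz keym kguof pie jvqmf utmp puru xmbpm xru nxi
Hunk 2: at line 5 remove [kguof,pie,jvqmf] add [ufdw,fdnvj] -> 13 lines: qfc pyrgc ruie tlnxn ytz keym ufdw fdnvj utmp puru xmbpm xru nxi
Hunk 3: at line 1 remove [ruie] add [trtx,shyx,wgqd] -> 15 lines: qfc pyrgc trtx shyx wgqd tlnxn ytz keym ufdw fdnvj utmp puru xmbpm xru nxi
Hunk 4: at line 2 remove [trtx,shyx,wgqd] add [zvxvl,muyo,wvjn] -> 15 lines: qfc pyrgc zvxvl muyo wvjn tlnxn ytz keym ufdw fdnvj utmp puru xmbpm xru nxi
Hunk 5: at line 5 remove [tlnxn,ytz,keym] add [poepi] -> 13 lines: qfc pyrgc zvxvl muyo wvjn poepi ufdw fdnvj utmp puru xmbpm xru nxi
Final line 11: xmbpm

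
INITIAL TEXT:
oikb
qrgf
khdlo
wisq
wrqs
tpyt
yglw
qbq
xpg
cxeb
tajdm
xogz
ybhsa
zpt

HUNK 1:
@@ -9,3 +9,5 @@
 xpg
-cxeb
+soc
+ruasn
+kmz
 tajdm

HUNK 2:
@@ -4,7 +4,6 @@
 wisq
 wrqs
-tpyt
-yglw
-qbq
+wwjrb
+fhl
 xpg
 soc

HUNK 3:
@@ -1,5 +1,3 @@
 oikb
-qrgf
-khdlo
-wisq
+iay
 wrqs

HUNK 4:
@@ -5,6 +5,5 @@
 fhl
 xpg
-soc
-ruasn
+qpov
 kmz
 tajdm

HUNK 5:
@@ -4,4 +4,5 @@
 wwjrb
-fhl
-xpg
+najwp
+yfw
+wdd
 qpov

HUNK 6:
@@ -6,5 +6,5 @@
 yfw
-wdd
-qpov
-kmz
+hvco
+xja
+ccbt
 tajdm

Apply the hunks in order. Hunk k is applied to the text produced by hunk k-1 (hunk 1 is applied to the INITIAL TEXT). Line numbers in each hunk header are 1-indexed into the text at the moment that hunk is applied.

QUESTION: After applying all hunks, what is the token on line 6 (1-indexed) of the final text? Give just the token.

Answer: yfw

Derivation:
Hunk 1: at line 9 remove [cxeb] add [soc,ruasn,kmz] -> 16 lines: oikb qrgf khdlo wisq wrqs tpyt yglw qbq xpg soc ruasn kmz tajdm xogz ybhsa zpt
Hunk 2: at line 4 remove [tpyt,yglw,qbq] add [wwjrb,fhl] -> 15 lines: oikb qrgf khdlo wisq wrqs wwjrb fhl xpg soc ruasn kmz tajdm xogz ybhsa zpt
Hunk 3: at line 1 remove [qrgf,khdlo,wisq] add [iay] -> 13 lines: oikb iay wrqs wwjrb fhl xpg soc ruasn kmz tajdm xogz ybhsa zpt
Hunk 4: at line 5 remove [soc,ruasn] add [qpov] -> 12 lines: oikb iay wrqs wwjrb fhl xpg qpov kmz tajdm xogz ybhsa zpt
Hunk 5: at line 4 remove [fhl,xpg] add [najwp,yfw,wdd] -> 13 lines: oikb iay wrqs wwjrb najwp yfw wdd qpov kmz tajdm xogz ybhsa zpt
Hunk 6: at line 6 remove [wdd,qpov,kmz] add [hvco,xja,ccbt] -> 13 lines: oikb iay wrqs wwjrb najwp yfw hvco xja ccbt tajdm xogz ybhsa zpt
Final line 6: yfw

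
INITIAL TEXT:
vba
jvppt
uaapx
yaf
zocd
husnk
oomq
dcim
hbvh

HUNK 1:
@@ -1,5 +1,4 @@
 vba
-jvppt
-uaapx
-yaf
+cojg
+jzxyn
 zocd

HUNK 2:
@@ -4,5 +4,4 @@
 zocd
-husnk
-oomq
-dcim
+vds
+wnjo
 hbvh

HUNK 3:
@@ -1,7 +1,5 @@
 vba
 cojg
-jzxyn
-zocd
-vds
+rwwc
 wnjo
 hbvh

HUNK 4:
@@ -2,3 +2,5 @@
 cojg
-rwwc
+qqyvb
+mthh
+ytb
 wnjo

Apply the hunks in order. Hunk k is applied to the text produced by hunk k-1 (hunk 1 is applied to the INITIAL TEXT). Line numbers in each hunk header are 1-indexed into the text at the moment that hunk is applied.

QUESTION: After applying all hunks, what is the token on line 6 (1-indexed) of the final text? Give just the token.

Hunk 1: at line 1 remove [jvppt,uaapx,yaf] add [cojg,jzxyn] -> 8 lines: vba cojg jzxyn zocd husnk oomq dcim hbvh
Hunk 2: at line 4 remove [husnk,oomq,dcim] add [vds,wnjo] -> 7 lines: vba cojg jzxyn zocd vds wnjo hbvh
Hunk 3: at line 1 remove [jzxyn,zocd,vds] add [rwwc] -> 5 lines: vba cojg rwwc wnjo hbvh
Hunk 4: at line 2 remove [rwwc] add [qqyvb,mthh,ytb] -> 7 lines: vba cojg qqyvb mthh ytb wnjo hbvh
Final line 6: wnjo

Answer: wnjo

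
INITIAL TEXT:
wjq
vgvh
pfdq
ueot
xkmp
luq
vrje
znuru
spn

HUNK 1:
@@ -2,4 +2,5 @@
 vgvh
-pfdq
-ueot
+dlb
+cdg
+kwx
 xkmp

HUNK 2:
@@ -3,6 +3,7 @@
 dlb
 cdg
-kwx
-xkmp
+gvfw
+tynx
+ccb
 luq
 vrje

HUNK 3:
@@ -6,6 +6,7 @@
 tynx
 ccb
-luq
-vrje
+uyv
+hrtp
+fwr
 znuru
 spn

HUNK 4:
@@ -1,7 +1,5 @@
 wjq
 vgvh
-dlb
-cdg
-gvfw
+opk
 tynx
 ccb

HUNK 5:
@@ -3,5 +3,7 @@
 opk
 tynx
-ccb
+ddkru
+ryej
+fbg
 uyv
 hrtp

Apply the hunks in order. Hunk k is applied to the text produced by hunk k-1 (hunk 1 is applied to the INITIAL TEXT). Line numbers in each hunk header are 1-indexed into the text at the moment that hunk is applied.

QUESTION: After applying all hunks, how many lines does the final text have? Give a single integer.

Answer: 12

Derivation:
Hunk 1: at line 2 remove [pfdq,ueot] add [dlb,cdg,kwx] -> 10 lines: wjq vgvh dlb cdg kwx xkmp luq vrje znuru spn
Hunk 2: at line 3 remove [kwx,xkmp] add [gvfw,tynx,ccb] -> 11 lines: wjq vgvh dlb cdg gvfw tynx ccb luq vrje znuru spn
Hunk 3: at line 6 remove [luq,vrje] add [uyv,hrtp,fwr] -> 12 lines: wjq vgvh dlb cdg gvfw tynx ccb uyv hrtp fwr znuru spn
Hunk 4: at line 1 remove [dlb,cdg,gvfw] add [opk] -> 10 lines: wjq vgvh opk tynx ccb uyv hrtp fwr znuru spn
Hunk 5: at line 3 remove [ccb] add [ddkru,ryej,fbg] -> 12 lines: wjq vgvh opk tynx ddkru ryej fbg uyv hrtp fwr znuru spn
Final line count: 12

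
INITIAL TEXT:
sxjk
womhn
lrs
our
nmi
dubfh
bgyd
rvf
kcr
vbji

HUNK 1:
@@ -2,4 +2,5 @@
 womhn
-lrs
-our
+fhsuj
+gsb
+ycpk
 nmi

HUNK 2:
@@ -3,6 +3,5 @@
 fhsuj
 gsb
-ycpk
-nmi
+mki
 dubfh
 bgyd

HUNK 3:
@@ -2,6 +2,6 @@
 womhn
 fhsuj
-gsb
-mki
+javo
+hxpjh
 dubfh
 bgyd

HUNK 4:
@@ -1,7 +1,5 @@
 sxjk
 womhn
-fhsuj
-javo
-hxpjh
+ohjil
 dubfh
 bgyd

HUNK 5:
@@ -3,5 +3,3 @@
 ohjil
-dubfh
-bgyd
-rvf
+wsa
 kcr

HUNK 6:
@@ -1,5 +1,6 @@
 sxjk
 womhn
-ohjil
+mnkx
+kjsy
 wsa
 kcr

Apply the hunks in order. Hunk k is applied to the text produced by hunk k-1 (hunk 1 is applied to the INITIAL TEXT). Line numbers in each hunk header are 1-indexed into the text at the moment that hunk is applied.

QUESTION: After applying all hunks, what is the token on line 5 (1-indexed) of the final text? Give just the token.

Hunk 1: at line 2 remove [lrs,our] add [fhsuj,gsb,ycpk] -> 11 lines: sxjk womhn fhsuj gsb ycpk nmi dubfh bgyd rvf kcr vbji
Hunk 2: at line 3 remove [ycpk,nmi] add [mki] -> 10 lines: sxjk womhn fhsuj gsb mki dubfh bgyd rvf kcr vbji
Hunk 3: at line 2 remove [gsb,mki] add [javo,hxpjh] -> 10 lines: sxjk womhn fhsuj javo hxpjh dubfh bgyd rvf kcr vbji
Hunk 4: at line 1 remove [fhsuj,javo,hxpjh] add [ohjil] -> 8 lines: sxjk womhn ohjil dubfh bgyd rvf kcr vbji
Hunk 5: at line 3 remove [dubfh,bgyd,rvf] add [wsa] -> 6 lines: sxjk womhn ohjil wsa kcr vbji
Hunk 6: at line 1 remove [ohjil] add [mnkx,kjsy] -> 7 lines: sxjk womhn mnkx kjsy wsa kcr vbji
Final line 5: wsa

Answer: wsa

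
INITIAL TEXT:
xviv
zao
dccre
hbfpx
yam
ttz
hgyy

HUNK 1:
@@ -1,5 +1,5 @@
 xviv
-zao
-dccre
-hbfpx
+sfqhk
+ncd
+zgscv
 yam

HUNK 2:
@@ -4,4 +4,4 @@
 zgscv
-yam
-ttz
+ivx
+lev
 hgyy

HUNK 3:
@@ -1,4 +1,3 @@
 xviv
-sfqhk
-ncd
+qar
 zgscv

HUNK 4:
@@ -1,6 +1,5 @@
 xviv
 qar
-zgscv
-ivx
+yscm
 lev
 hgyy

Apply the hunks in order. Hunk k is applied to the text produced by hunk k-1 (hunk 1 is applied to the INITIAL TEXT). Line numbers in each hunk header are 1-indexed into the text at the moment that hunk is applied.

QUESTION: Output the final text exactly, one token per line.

Answer: xviv
qar
yscm
lev
hgyy

Derivation:
Hunk 1: at line 1 remove [zao,dccre,hbfpx] add [sfqhk,ncd,zgscv] -> 7 lines: xviv sfqhk ncd zgscv yam ttz hgyy
Hunk 2: at line 4 remove [yam,ttz] add [ivx,lev] -> 7 lines: xviv sfqhk ncd zgscv ivx lev hgyy
Hunk 3: at line 1 remove [sfqhk,ncd] add [qar] -> 6 lines: xviv qar zgscv ivx lev hgyy
Hunk 4: at line 1 remove [zgscv,ivx] add [yscm] -> 5 lines: xviv qar yscm lev hgyy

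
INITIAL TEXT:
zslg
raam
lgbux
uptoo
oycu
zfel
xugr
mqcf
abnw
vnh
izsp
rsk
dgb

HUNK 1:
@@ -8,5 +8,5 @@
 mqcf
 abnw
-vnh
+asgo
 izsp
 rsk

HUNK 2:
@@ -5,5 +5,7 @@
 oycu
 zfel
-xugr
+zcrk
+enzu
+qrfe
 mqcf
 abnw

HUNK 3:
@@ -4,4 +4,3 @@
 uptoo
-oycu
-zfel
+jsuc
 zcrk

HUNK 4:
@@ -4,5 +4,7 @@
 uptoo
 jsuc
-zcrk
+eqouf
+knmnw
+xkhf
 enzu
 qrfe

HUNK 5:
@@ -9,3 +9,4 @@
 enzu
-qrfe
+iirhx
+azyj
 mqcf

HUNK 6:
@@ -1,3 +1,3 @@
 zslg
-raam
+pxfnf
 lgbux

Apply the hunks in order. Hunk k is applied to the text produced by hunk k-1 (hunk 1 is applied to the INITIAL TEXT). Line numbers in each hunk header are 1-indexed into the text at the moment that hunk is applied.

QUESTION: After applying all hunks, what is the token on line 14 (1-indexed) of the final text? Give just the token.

Answer: asgo

Derivation:
Hunk 1: at line 8 remove [vnh] add [asgo] -> 13 lines: zslg raam lgbux uptoo oycu zfel xugr mqcf abnw asgo izsp rsk dgb
Hunk 2: at line 5 remove [xugr] add [zcrk,enzu,qrfe] -> 15 lines: zslg raam lgbux uptoo oycu zfel zcrk enzu qrfe mqcf abnw asgo izsp rsk dgb
Hunk 3: at line 4 remove [oycu,zfel] add [jsuc] -> 14 lines: zslg raam lgbux uptoo jsuc zcrk enzu qrfe mqcf abnw asgo izsp rsk dgb
Hunk 4: at line 4 remove [zcrk] add [eqouf,knmnw,xkhf] -> 16 lines: zslg raam lgbux uptoo jsuc eqouf knmnw xkhf enzu qrfe mqcf abnw asgo izsp rsk dgb
Hunk 5: at line 9 remove [qrfe] add [iirhx,azyj] -> 17 lines: zslg raam lgbux uptoo jsuc eqouf knmnw xkhf enzu iirhx azyj mqcf abnw asgo izsp rsk dgb
Hunk 6: at line 1 remove [raam] add [pxfnf] -> 17 lines: zslg pxfnf lgbux uptoo jsuc eqouf knmnw xkhf enzu iirhx azyj mqcf abnw asgo izsp rsk dgb
Final line 14: asgo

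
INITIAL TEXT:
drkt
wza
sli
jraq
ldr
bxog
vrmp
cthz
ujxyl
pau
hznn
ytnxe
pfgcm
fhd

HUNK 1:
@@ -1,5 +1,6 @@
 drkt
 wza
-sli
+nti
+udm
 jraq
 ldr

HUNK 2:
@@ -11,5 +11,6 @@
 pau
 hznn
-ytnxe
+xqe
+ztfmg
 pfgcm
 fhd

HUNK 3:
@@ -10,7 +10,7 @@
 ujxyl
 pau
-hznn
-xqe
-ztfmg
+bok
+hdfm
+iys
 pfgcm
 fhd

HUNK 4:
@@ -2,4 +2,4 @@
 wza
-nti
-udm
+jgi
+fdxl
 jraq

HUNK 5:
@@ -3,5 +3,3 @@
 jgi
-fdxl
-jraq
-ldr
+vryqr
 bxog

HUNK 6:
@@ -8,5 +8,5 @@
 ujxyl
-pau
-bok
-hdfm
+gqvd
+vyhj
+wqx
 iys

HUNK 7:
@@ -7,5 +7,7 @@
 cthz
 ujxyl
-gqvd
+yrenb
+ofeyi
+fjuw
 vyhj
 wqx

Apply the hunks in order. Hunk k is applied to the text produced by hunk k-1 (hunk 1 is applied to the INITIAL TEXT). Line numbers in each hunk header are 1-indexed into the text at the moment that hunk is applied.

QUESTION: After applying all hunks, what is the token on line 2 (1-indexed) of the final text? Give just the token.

Hunk 1: at line 1 remove [sli] add [nti,udm] -> 15 lines: drkt wza nti udm jraq ldr bxog vrmp cthz ujxyl pau hznn ytnxe pfgcm fhd
Hunk 2: at line 11 remove [ytnxe] add [xqe,ztfmg] -> 16 lines: drkt wza nti udm jraq ldr bxog vrmp cthz ujxyl pau hznn xqe ztfmg pfgcm fhd
Hunk 3: at line 10 remove [hznn,xqe,ztfmg] add [bok,hdfm,iys] -> 16 lines: drkt wza nti udm jraq ldr bxog vrmp cthz ujxyl pau bok hdfm iys pfgcm fhd
Hunk 4: at line 2 remove [nti,udm] add [jgi,fdxl] -> 16 lines: drkt wza jgi fdxl jraq ldr bxog vrmp cthz ujxyl pau bok hdfm iys pfgcm fhd
Hunk 5: at line 3 remove [fdxl,jraq,ldr] add [vryqr] -> 14 lines: drkt wza jgi vryqr bxog vrmp cthz ujxyl pau bok hdfm iys pfgcm fhd
Hunk 6: at line 8 remove [pau,bok,hdfm] add [gqvd,vyhj,wqx] -> 14 lines: drkt wza jgi vryqr bxog vrmp cthz ujxyl gqvd vyhj wqx iys pfgcm fhd
Hunk 7: at line 7 remove [gqvd] add [yrenb,ofeyi,fjuw] -> 16 lines: drkt wza jgi vryqr bxog vrmp cthz ujxyl yrenb ofeyi fjuw vyhj wqx iys pfgcm fhd
Final line 2: wza

Answer: wza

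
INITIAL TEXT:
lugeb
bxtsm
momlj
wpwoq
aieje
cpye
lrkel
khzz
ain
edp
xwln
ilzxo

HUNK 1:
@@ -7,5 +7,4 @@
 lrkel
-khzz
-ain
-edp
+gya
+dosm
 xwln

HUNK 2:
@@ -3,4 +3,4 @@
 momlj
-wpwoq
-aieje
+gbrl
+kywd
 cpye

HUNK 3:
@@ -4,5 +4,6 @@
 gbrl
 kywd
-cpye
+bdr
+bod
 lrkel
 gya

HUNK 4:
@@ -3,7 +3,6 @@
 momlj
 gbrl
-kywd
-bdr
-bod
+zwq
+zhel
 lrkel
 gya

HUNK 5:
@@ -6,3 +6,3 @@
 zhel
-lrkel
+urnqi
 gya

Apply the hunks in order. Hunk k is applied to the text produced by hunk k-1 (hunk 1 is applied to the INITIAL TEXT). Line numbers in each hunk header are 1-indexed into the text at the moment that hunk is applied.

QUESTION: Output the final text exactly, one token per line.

Hunk 1: at line 7 remove [khzz,ain,edp] add [gya,dosm] -> 11 lines: lugeb bxtsm momlj wpwoq aieje cpye lrkel gya dosm xwln ilzxo
Hunk 2: at line 3 remove [wpwoq,aieje] add [gbrl,kywd] -> 11 lines: lugeb bxtsm momlj gbrl kywd cpye lrkel gya dosm xwln ilzxo
Hunk 3: at line 4 remove [cpye] add [bdr,bod] -> 12 lines: lugeb bxtsm momlj gbrl kywd bdr bod lrkel gya dosm xwln ilzxo
Hunk 4: at line 3 remove [kywd,bdr,bod] add [zwq,zhel] -> 11 lines: lugeb bxtsm momlj gbrl zwq zhel lrkel gya dosm xwln ilzxo
Hunk 5: at line 6 remove [lrkel] add [urnqi] -> 11 lines: lugeb bxtsm momlj gbrl zwq zhel urnqi gya dosm xwln ilzxo

Answer: lugeb
bxtsm
momlj
gbrl
zwq
zhel
urnqi
gya
dosm
xwln
ilzxo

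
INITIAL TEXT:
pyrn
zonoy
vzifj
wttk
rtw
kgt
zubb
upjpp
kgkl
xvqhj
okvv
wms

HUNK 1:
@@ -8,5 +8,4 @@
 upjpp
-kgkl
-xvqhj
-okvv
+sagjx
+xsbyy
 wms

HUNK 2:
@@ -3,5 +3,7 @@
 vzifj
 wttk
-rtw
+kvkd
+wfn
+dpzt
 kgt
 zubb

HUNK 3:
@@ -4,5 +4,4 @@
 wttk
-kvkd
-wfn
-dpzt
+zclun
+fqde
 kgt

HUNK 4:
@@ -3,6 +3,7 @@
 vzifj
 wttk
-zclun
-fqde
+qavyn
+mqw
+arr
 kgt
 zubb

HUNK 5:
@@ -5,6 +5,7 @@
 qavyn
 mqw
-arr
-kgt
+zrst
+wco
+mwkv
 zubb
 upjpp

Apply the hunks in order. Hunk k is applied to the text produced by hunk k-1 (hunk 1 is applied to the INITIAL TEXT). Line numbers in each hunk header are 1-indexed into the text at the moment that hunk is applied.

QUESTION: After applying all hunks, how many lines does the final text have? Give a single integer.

Answer: 14

Derivation:
Hunk 1: at line 8 remove [kgkl,xvqhj,okvv] add [sagjx,xsbyy] -> 11 lines: pyrn zonoy vzifj wttk rtw kgt zubb upjpp sagjx xsbyy wms
Hunk 2: at line 3 remove [rtw] add [kvkd,wfn,dpzt] -> 13 lines: pyrn zonoy vzifj wttk kvkd wfn dpzt kgt zubb upjpp sagjx xsbyy wms
Hunk 3: at line 4 remove [kvkd,wfn,dpzt] add [zclun,fqde] -> 12 lines: pyrn zonoy vzifj wttk zclun fqde kgt zubb upjpp sagjx xsbyy wms
Hunk 4: at line 3 remove [zclun,fqde] add [qavyn,mqw,arr] -> 13 lines: pyrn zonoy vzifj wttk qavyn mqw arr kgt zubb upjpp sagjx xsbyy wms
Hunk 5: at line 5 remove [arr,kgt] add [zrst,wco,mwkv] -> 14 lines: pyrn zonoy vzifj wttk qavyn mqw zrst wco mwkv zubb upjpp sagjx xsbyy wms
Final line count: 14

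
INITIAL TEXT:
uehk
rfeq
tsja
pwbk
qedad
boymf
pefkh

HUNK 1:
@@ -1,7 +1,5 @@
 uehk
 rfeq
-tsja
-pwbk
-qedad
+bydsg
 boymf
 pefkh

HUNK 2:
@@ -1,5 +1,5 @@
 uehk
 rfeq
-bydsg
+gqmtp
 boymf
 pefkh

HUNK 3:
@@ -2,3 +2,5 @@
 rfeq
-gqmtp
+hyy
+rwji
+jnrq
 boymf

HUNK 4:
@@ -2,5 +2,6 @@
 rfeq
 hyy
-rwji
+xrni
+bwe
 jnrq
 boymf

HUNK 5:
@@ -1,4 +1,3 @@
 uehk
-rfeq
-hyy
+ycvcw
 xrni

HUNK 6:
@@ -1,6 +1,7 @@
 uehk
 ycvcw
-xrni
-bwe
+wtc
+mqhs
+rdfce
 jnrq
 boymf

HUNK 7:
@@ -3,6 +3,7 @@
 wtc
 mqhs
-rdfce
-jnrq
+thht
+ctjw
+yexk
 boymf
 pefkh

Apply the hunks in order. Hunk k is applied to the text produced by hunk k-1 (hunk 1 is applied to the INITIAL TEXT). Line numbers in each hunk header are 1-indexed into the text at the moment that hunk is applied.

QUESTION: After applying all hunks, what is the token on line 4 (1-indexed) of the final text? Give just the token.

Answer: mqhs

Derivation:
Hunk 1: at line 1 remove [tsja,pwbk,qedad] add [bydsg] -> 5 lines: uehk rfeq bydsg boymf pefkh
Hunk 2: at line 1 remove [bydsg] add [gqmtp] -> 5 lines: uehk rfeq gqmtp boymf pefkh
Hunk 3: at line 2 remove [gqmtp] add [hyy,rwji,jnrq] -> 7 lines: uehk rfeq hyy rwji jnrq boymf pefkh
Hunk 4: at line 2 remove [rwji] add [xrni,bwe] -> 8 lines: uehk rfeq hyy xrni bwe jnrq boymf pefkh
Hunk 5: at line 1 remove [rfeq,hyy] add [ycvcw] -> 7 lines: uehk ycvcw xrni bwe jnrq boymf pefkh
Hunk 6: at line 1 remove [xrni,bwe] add [wtc,mqhs,rdfce] -> 8 lines: uehk ycvcw wtc mqhs rdfce jnrq boymf pefkh
Hunk 7: at line 3 remove [rdfce,jnrq] add [thht,ctjw,yexk] -> 9 lines: uehk ycvcw wtc mqhs thht ctjw yexk boymf pefkh
Final line 4: mqhs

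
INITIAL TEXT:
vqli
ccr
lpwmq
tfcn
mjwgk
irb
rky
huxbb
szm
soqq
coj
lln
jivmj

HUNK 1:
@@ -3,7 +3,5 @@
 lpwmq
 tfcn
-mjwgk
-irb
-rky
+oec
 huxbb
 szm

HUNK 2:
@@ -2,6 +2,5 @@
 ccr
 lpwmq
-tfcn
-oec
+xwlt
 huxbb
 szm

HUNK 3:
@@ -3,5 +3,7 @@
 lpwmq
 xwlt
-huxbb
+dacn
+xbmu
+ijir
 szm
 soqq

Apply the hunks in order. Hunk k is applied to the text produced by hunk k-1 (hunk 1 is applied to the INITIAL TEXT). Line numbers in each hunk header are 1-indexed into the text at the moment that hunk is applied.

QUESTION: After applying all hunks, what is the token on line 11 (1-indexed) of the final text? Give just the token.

Hunk 1: at line 3 remove [mjwgk,irb,rky] add [oec] -> 11 lines: vqli ccr lpwmq tfcn oec huxbb szm soqq coj lln jivmj
Hunk 2: at line 2 remove [tfcn,oec] add [xwlt] -> 10 lines: vqli ccr lpwmq xwlt huxbb szm soqq coj lln jivmj
Hunk 3: at line 3 remove [huxbb] add [dacn,xbmu,ijir] -> 12 lines: vqli ccr lpwmq xwlt dacn xbmu ijir szm soqq coj lln jivmj
Final line 11: lln

Answer: lln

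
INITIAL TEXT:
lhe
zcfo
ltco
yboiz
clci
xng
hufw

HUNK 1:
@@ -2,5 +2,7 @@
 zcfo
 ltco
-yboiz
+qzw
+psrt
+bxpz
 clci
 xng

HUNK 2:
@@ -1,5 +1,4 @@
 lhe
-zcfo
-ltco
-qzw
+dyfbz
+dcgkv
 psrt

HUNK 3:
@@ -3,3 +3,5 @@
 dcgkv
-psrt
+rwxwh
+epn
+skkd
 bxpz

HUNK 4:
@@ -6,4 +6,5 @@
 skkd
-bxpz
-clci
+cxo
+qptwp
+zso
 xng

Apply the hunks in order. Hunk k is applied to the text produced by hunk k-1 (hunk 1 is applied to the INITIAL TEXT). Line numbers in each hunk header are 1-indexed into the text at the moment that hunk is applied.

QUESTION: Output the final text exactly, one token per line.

Answer: lhe
dyfbz
dcgkv
rwxwh
epn
skkd
cxo
qptwp
zso
xng
hufw

Derivation:
Hunk 1: at line 2 remove [yboiz] add [qzw,psrt,bxpz] -> 9 lines: lhe zcfo ltco qzw psrt bxpz clci xng hufw
Hunk 2: at line 1 remove [zcfo,ltco,qzw] add [dyfbz,dcgkv] -> 8 lines: lhe dyfbz dcgkv psrt bxpz clci xng hufw
Hunk 3: at line 3 remove [psrt] add [rwxwh,epn,skkd] -> 10 lines: lhe dyfbz dcgkv rwxwh epn skkd bxpz clci xng hufw
Hunk 4: at line 6 remove [bxpz,clci] add [cxo,qptwp,zso] -> 11 lines: lhe dyfbz dcgkv rwxwh epn skkd cxo qptwp zso xng hufw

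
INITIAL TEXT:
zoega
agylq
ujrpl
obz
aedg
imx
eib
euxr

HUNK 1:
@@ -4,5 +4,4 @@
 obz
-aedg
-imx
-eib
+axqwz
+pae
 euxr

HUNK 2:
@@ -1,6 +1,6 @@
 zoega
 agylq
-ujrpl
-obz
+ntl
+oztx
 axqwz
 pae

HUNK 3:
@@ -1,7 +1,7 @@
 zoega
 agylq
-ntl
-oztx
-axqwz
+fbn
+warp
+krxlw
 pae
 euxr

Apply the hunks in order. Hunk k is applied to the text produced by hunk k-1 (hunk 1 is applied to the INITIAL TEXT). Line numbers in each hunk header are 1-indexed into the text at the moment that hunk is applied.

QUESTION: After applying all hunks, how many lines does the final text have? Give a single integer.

Hunk 1: at line 4 remove [aedg,imx,eib] add [axqwz,pae] -> 7 lines: zoega agylq ujrpl obz axqwz pae euxr
Hunk 2: at line 1 remove [ujrpl,obz] add [ntl,oztx] -> 7 lines: zoega agylq ntl oztx axqwz pae euxr
Hunk 3: at line 1 remove [ntl,oztx,axqwz] add [fbn,warp,krxlw] -> 7 lines: zoega agylq fbn warp krxlw pae euxr
Final line count: 7

Answer: 7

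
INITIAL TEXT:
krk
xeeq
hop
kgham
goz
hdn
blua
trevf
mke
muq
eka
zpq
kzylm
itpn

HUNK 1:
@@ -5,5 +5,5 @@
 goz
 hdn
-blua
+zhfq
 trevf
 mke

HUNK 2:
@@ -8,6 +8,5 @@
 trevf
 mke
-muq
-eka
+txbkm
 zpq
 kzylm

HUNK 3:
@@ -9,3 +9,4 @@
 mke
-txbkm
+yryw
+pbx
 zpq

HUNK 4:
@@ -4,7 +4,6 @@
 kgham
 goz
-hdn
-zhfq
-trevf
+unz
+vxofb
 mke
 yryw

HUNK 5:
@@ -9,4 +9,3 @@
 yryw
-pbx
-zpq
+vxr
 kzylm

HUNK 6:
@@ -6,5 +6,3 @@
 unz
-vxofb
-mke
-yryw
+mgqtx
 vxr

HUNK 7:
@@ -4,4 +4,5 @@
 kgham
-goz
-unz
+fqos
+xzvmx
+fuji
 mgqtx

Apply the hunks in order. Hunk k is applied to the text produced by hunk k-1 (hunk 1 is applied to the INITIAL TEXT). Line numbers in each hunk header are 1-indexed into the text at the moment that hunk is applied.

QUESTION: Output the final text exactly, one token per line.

Answer: krk
xeeq
hop
kgham
fqos
xzvmx
fuji
mgqtx
vxr
kzylm
itpn

Derivation:
Hunk 1: at line 5 remove [blua] add [zhfq] -> 14 lines: krk xeeq hop kgham goz hdn zhfq trevf mke muq eka zpq kzylm itpn
Hunk 2: at line 8 remove [muq,eka] add [txbkm] -> 13 lines: krk xeeq hop kgham goz hdn zhfq trevf mke txbkm zpq kzylm itpn
Hunk 3: at line 9 remove [txbkm] add [yryw,pbx] -> 14 lines: krk xeeq hop kgham goz hdn zhfq trevf mke yryw pbx zpq kzylm itpn
Hunk 4: at line 4 remove [hdn,zhfq,trevf] add [unz,vxofb] -> 13 lines: krk xeeq hop kgham goz unz vxofb mke yryw pbx zpq kzylm itpn
Hunk 5: at line 9 remove [pbx,zpq] add [vxr] -> 12 lines: krk xeeq hop kgham goz unz vxofb mke yryw vxr kzylm itpn
Hunk 6: at line 6 remove [vxofb,mke,yryw] add [mgqtx] -> 10 lines: krk xeeq hop kgham goz unz mgqtx vxr kzylm itpn
Hunk 7: at line 4 remove [goz,unz] add [fqos,xzvmx,fuji] -> 11 lines: krk xeeq hop kgham fqos xzvmx fuji mgqtx vxr kzylm itpn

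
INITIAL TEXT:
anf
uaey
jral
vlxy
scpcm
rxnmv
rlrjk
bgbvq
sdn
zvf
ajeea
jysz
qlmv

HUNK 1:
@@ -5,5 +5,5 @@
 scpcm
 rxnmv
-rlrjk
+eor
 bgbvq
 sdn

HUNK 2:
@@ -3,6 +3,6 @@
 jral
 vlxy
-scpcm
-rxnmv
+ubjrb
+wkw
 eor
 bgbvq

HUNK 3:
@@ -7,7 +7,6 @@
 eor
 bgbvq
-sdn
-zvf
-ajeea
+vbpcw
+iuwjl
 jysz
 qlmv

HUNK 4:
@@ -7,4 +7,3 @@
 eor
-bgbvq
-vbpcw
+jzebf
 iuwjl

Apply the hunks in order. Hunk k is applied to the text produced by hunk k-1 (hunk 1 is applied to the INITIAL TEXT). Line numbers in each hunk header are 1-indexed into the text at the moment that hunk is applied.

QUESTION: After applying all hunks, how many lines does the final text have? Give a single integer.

Hunk 1: at line 5 remove [rlrjk] add [eor] -> 13 lines: anf uaey jral vlxy scpcm rxnmv eor bgbvq sdn zvf ajeea jysz qlmv
Hunk 2: at line 3 remove [scpcm,rxnmv] add [ubjrb,wkw] -> 13 lines: anf uaey jral vlxy ubjrb wkw eor bgbvq sdn zvf ajeea jysz qlmv
Hunk 3: at line 7 remove [sdn,zvf,ajeea] add [vbpcw,iuwjl] -> 12 lines: anf uaey jral vlxy ubjrb wkw eor bgbvq vbpcw iuwjl jysz qlmv
Hunk 4: at line 7 remove [bgbvq,vbpcw] add [jzebf] -> 11 lines: anf uaey jral vlxy ubjrb wkw eor jzebf iuwjl jysz qlmv
Final line count: 11

Answer: 11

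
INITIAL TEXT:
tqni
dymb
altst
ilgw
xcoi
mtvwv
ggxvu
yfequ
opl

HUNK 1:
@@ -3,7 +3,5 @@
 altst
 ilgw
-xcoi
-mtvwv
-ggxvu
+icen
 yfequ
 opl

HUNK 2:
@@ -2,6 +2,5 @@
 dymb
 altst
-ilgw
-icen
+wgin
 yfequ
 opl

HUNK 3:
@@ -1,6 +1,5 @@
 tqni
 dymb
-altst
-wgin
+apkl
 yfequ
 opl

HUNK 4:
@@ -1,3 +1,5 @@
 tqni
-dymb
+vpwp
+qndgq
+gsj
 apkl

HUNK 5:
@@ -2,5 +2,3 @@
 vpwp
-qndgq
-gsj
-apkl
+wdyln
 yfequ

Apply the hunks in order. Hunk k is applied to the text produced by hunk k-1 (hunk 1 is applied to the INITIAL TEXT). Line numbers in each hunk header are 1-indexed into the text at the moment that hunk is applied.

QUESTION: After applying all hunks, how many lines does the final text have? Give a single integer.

Answer: 5

Derivation:
Hunk 1: at line 3 remove [xcoi,mtvwv,ggxvu] add [icen] -> 7 lines: tqni dymb altst ilgw icen yfequ opl
Hunk 2: at line 2 remove [ilgw,icen] add [wgin] -> 6 lines: tqni dymb altst wgin yfequ opl
Hunk 3: at line 1 remove [altst,wgin] add [apkl] -> 5 lines: tqni dymb apkl yfequ opl
Hunk 4: at line 1 remove [dymb] add [vpwp,qndgq,gsj] -> 7 lines: tqni vpwp qndgq gsj apkl yfequ opl
Hunk 5: at line 2 remove [qndgq,gsj,apkl] add [wdyln] -> 5 lines: tqni vpwp wdyln yfequ opl
Final line count: 5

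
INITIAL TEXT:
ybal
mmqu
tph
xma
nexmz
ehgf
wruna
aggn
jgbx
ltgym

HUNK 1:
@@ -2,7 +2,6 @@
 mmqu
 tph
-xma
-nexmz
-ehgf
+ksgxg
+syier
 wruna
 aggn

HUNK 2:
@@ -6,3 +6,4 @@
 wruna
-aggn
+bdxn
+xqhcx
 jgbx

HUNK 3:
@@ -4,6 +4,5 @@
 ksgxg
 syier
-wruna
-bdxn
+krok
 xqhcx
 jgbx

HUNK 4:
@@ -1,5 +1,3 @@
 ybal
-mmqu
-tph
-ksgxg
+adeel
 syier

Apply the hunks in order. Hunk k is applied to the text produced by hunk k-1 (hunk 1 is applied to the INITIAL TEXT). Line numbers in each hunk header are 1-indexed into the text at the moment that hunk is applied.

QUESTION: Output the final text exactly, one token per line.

Answer: ybal
adeel
syier
krok
xqhcx
jgbx
ltgym

Derivation:
Hunk 1: at line 2 remove [xma,nexmz,ehgf] add [ksgxg,syier] -> 9 lines: ybal mmqu tph ksgxg syier wruna aggn jgbx ltgym
Hunk 2: at line 6 remove [aggn] add [bdxn,xqhcx] -> 10 lines: ybal mmqu tph ksgxg syier wruna bdxn xqhcx jgbx ltgym
Hunk 3: at line 4 remove [wruna,bdxn] add [krok] -> 9 lines: ybal mmqu tph ksgxg syier krok xqhcx jgbx ltgym
Hunk 4: at line 1 remove [mmqu,tph,ksgxg] add [adeel] -> 7 lines: ybal adeel syier krok xqhcx jgbx ltgym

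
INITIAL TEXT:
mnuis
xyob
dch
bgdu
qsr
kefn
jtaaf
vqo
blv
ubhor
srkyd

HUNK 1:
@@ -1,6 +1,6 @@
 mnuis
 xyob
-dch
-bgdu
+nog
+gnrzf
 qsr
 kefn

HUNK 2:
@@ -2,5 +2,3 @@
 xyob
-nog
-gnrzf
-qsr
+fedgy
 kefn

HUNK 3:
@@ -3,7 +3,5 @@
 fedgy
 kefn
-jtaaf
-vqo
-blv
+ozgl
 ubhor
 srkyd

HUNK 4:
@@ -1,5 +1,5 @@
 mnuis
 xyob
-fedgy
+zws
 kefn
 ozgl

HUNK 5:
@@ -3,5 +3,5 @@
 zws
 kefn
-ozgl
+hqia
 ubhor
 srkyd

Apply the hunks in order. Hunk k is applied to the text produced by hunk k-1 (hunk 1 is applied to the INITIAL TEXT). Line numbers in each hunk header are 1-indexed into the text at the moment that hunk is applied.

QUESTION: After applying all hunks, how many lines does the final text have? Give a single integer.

Answer: 7

Derivation:
Hunk 1: at line 1 remove [dch,bgdu] add [nog,gnrzf] -> 11 lines: mnuis xyob nog gnrzf qsr kefn jtaaf vqo blv ubhor srkyd
Hunk 2: at line 2 remove [nog,gnrzf,qsr] add [fedgy] -> 9 lines: mnuis xyob fedgy kefn jtaaf vqo blv ubhor srkyd
Hunk 3: at line 3 remove [jtaaf,vqo,blv] add [ozgl] -> 7 lines: mnuis xyob fedgy kefn ozgl ubhor srkyd
Hunk 4: at line 1 remove [fedgy] add [zws] -> 7 lines: mnuis xyob zws kefn ozgl ubhor srkyd
Hunk 5: at line 3 remove [ozgl] add [hqia] -> 7 lines: mnuis xyob zws kefn hqia ubhor srkyd
Final line count: 7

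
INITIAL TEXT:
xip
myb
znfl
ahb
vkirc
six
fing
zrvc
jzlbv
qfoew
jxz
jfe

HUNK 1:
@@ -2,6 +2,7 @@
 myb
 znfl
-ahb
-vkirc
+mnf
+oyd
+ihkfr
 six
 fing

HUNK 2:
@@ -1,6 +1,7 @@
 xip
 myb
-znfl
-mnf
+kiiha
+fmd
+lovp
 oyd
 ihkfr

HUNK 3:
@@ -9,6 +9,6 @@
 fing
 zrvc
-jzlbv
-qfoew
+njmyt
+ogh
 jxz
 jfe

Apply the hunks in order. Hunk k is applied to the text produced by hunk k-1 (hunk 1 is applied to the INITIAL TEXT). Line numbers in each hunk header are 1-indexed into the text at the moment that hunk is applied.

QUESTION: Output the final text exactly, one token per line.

Answer: xip
myb
kiiha
fmd
lovp
oyd
ihkfr
six
fing
zrvc
njmyt
ogh
jxz
jfe

Derivation:
Hunk 1: at line 2 remove [ahb,vkirc] add [mnf,oyd,ihkfr] -> 13 lines: xip myb znfl mnf oyd ihkfr six fing zrvc jzlbv qfoew jxz jfe
Hunk 2: at line 1 remove [znfl,mnf] add [kiiha,fmd,lovp] -> 14 lines: xip myb kiiha fmd lovp oyd ihkfr six fing zrvc jzlbv qfoew jxz jfe
Hunk 3: at line 9 remove [jzlbv,qfoew] add [njmyt,ogh] -> 14 lines: xip myb kiiha fmd lovp oyd ihkfr six fing zrvc njmyt ogh jxz jfe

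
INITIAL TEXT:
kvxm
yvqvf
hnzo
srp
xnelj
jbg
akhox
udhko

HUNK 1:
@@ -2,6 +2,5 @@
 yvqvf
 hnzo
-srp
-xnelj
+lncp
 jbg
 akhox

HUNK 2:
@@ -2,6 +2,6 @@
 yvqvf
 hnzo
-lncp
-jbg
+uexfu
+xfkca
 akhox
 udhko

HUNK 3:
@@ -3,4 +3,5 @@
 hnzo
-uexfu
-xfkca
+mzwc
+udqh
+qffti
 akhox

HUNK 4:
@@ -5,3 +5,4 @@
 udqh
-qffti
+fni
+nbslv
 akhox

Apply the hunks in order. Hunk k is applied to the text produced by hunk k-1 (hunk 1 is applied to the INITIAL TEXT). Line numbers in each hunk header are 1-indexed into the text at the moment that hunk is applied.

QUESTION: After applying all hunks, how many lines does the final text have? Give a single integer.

Hunk 1: at line 2 remove [srp,xnelj] add [lncp] -> 7 lines: kvxm yvqvf hnzo lncp jbg akhox udhko
Hunk 2: at line 2 remove [lncp,jbg] add [uexfu,xfkca] -> 7 lines: kvxm yvqvf hnzo uexfu xfkca akhox udhko
Hunk 3: at line 3 remove [uexfu,xfkca] add [mzwc,udqh,qffti] -> 8 lines: kvxm yvqvf hnzo mzwc udqh qffti akhox udhko
Hunk 4: at line 5 remove [qffti] add [fni,nbslv] -> 9 lines: kvxm yvqvf hnzo mzwc udqh fni nbslv akhox udhko
Final line count: 9

Answer: 9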